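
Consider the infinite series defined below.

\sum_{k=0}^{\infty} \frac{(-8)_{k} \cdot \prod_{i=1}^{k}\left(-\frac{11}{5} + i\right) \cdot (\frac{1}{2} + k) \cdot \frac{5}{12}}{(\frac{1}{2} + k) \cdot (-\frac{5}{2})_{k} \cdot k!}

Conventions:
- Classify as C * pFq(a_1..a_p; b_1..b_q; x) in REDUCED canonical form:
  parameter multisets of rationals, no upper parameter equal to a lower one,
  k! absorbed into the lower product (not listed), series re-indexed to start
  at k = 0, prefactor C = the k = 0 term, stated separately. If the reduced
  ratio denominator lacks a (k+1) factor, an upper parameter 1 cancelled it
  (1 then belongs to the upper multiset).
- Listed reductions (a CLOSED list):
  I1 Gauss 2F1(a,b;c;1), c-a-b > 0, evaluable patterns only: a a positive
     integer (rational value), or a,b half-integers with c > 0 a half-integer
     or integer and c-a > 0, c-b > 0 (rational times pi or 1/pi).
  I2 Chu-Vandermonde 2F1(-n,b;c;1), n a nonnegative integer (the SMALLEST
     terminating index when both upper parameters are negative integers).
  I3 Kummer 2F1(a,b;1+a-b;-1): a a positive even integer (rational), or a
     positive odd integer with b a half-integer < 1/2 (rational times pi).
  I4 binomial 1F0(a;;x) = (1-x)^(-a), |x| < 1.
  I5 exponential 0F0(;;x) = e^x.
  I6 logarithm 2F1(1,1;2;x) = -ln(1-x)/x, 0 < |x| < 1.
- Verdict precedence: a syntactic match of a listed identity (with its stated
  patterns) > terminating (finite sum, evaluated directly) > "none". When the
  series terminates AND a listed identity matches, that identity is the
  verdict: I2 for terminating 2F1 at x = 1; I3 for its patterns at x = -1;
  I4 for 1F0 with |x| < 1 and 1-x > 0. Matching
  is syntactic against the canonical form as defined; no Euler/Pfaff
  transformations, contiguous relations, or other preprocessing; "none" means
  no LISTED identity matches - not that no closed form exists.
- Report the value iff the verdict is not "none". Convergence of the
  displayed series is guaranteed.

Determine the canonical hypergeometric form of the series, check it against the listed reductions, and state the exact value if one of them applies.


This is \frac{5}{12} * 2F1(-8, -\frac{6}{5}; -\frac{5}{2}; 1) in reduced canonical form. Verdict: Chu-Vandermonde (I2) matches (terminating 2F1 at x = 1 with n = 8, b = -6/5, c = -\frac{5}{2}). Its exact value is -\frac{7302061}{7812500}.

Structural cue: with t_0 = \frac{5}{12}, k + 1/2 divides numerator and denominator alike; C = 5/12, x = 1 after cancelling.
Ratio: r(k) = 1 * (k-8) (k-\frac{6}{5}) / [(k-\frac{5}{2}) (k+1)] - rational; roots negated = parameters, x = 1, C = \frac{5}{12}.


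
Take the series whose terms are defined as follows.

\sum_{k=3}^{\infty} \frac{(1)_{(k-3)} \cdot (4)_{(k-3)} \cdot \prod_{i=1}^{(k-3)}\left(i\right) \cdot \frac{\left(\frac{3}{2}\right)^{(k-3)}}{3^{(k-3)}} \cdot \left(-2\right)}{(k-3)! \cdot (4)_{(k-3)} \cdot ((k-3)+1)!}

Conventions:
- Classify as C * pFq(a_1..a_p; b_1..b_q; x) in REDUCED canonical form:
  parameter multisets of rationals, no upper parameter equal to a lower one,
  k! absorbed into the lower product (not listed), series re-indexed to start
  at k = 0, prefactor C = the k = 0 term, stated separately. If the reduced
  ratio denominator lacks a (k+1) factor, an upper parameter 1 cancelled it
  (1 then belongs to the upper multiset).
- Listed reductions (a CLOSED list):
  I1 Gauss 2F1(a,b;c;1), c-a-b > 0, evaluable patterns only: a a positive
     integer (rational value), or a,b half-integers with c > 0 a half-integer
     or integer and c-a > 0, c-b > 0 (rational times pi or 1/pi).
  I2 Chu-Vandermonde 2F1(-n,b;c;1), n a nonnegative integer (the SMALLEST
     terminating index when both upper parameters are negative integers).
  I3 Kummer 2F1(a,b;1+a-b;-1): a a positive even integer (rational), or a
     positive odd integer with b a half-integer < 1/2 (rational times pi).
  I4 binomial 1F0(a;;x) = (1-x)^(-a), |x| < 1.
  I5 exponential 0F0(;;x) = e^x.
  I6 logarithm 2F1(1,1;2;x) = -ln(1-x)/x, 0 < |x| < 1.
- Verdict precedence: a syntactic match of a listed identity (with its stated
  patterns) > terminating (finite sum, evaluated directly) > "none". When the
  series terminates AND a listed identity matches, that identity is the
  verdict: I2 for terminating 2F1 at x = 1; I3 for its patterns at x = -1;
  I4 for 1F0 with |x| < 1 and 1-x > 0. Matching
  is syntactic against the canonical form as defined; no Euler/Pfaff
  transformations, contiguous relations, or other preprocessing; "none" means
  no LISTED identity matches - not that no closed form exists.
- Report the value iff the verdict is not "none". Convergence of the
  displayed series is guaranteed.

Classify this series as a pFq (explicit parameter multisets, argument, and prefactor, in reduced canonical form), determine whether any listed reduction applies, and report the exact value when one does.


Classification (C = -2): 2F1 with upper {1, 1}, lower {2}, argument x = \frac{1}{2}. Verdict: the logarithmic series (I6) applies (the logarithm: parameters (1,1;2), x = \frac{1}{2}). Sum: 4 \cdot \ln\left(\frac{1}{2}\right).

Structural cue: t_0 = -2 here, and the denominator's factorial ratio (C = -2) is a lower Pochhammer.
Term ratio: r(k) = \frac{1}{2} * (k+1) (k+1) / [(k+2) (k+1)] - rational in k. x = \frac{1}{2}; t_0 = -2; negate the roots.


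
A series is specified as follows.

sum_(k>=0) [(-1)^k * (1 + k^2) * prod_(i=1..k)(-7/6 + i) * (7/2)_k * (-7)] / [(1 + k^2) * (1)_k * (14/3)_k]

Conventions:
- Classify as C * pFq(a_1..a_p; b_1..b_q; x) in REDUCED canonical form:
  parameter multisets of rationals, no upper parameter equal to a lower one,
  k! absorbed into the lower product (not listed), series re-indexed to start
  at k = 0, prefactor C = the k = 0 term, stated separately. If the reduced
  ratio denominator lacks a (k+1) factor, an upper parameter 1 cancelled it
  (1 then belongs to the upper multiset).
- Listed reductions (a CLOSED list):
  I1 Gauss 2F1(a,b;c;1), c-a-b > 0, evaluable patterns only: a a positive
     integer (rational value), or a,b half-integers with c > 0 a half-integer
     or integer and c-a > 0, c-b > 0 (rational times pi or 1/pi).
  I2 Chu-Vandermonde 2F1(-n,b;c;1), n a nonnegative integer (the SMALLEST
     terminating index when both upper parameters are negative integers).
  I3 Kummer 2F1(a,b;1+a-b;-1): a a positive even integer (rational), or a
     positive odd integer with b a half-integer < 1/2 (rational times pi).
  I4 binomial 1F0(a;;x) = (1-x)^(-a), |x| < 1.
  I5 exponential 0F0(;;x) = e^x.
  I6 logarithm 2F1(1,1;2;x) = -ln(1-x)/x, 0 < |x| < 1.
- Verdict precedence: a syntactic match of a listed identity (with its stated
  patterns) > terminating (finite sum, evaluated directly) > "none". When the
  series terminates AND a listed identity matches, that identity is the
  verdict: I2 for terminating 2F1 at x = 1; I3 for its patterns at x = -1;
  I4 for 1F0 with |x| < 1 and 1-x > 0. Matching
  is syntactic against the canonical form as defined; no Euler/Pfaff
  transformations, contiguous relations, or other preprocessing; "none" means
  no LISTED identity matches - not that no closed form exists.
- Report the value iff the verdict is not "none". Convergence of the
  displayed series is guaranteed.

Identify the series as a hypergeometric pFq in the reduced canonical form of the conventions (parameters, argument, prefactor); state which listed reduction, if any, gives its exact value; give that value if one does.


x = -1 here; the reduced form reads 2F1, upper {-1/6, 7/2}, lower {14/3}, C = -7. Verdict: none. A 2F1 with upper {-1/6, 7/2} fits none of I1-I6 at x = -1; the sum runs forever.

The tell: from the first term -7: (1)_k (prefactor -7) is k! itself.
Term ratio: r(k) = (-1) * (k-1/6) (k+7/2) / [(k+14/3) (k+1)] - rational in k. x = (-1); t_0 = -7; negate the roots.


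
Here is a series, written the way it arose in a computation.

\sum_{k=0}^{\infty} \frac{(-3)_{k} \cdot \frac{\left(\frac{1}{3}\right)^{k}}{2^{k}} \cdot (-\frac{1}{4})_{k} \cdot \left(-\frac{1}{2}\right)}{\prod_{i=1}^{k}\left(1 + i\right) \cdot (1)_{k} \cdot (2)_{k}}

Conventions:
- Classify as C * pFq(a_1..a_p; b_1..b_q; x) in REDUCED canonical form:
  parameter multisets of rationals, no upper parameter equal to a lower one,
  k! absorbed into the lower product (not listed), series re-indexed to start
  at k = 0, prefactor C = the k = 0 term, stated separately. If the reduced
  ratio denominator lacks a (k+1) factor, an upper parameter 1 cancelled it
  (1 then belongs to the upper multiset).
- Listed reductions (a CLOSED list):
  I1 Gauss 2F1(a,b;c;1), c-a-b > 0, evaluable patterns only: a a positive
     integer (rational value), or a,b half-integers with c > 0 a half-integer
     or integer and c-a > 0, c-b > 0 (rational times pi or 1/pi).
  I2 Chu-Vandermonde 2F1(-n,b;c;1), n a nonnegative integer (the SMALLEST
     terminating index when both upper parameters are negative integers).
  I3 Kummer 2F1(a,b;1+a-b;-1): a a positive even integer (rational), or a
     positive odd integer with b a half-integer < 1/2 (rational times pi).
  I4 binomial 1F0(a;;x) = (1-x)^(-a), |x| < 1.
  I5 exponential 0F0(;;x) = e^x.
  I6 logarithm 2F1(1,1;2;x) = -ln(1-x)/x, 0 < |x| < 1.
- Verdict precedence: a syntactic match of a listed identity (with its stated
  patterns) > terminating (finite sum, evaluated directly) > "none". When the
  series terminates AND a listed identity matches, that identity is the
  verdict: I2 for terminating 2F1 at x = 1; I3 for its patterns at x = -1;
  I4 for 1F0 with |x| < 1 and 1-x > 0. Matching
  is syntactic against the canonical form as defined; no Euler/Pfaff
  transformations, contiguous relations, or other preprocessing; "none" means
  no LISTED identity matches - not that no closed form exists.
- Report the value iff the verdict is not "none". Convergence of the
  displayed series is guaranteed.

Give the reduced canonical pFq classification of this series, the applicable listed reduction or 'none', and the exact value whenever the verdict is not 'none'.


With C = -\frac{1}{2}: the canonical form is 2F2(-3, -\frac{1}{4}; 2, 2; \frac{1}{6}). Verdict: terminating - upper parameter -3 makes this a finite sum (last index 3), evaluated exactly. Exact value: -\frac{2736007}{5308416}.

Structural cue: t_0 being -\frac{1}{2}, the lower running product (prefactor -1/2) is a rising factorial.
Term ratio: r(k) = \frac{1}{6} * (k-3) (k-\frac{1}{4}) / [(k+2) (k+2) (k+1)] - rational in k, leading ratio \frac{1}{6}; with t_0 = -\frac{1}{2}, classification follows.


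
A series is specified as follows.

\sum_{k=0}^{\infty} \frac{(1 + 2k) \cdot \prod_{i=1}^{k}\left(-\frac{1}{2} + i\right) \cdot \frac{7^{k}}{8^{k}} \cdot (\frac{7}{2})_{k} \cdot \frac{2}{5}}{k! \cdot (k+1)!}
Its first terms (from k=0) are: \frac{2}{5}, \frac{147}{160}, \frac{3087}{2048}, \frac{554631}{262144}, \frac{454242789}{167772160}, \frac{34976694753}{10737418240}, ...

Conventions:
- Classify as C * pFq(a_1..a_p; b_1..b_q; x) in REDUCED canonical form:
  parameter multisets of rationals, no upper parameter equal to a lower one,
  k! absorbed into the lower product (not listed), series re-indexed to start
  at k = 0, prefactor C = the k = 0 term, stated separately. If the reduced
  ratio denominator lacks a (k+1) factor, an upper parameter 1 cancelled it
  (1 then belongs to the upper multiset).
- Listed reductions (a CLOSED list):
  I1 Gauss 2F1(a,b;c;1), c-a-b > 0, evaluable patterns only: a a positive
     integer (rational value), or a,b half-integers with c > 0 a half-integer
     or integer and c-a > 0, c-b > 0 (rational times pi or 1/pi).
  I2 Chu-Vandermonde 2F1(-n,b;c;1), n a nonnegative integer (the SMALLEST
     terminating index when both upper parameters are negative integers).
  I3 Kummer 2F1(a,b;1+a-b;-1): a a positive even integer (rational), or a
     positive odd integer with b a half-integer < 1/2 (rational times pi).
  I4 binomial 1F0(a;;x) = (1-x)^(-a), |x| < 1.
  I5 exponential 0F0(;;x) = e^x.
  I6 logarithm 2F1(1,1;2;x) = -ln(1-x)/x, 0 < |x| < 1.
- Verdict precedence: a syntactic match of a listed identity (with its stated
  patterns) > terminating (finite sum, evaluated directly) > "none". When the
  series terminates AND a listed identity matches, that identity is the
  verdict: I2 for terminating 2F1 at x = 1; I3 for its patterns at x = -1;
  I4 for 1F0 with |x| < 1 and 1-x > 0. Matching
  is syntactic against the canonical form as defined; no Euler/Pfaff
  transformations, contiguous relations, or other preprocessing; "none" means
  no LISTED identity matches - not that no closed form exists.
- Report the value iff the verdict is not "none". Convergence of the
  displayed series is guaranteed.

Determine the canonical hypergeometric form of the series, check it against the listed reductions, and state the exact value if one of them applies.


At argument \frac{7}{8}: a 2F1 with upper {\frac{3}{2}, \frac{7}{2}}, lower {2}, scaled by C = \frac{2}{5}. Verdict: none here - no I1-I6 shape fits x = \frac{7}{8} with lower {2}.

Key observation: t_0 being \frac{2}{5}, the two geometric factors (C = 2/5, x = 7/8) combine into one argument.
Ratio: r(k) = \frac{7}{8} * (k+\frac{3}{2}) (k+\frac{7}{2}) / [(k+2) (k+1)] - rational in k. x = \frac{7}{8}; t_0 = \frac{2}{5}; negate the roots.


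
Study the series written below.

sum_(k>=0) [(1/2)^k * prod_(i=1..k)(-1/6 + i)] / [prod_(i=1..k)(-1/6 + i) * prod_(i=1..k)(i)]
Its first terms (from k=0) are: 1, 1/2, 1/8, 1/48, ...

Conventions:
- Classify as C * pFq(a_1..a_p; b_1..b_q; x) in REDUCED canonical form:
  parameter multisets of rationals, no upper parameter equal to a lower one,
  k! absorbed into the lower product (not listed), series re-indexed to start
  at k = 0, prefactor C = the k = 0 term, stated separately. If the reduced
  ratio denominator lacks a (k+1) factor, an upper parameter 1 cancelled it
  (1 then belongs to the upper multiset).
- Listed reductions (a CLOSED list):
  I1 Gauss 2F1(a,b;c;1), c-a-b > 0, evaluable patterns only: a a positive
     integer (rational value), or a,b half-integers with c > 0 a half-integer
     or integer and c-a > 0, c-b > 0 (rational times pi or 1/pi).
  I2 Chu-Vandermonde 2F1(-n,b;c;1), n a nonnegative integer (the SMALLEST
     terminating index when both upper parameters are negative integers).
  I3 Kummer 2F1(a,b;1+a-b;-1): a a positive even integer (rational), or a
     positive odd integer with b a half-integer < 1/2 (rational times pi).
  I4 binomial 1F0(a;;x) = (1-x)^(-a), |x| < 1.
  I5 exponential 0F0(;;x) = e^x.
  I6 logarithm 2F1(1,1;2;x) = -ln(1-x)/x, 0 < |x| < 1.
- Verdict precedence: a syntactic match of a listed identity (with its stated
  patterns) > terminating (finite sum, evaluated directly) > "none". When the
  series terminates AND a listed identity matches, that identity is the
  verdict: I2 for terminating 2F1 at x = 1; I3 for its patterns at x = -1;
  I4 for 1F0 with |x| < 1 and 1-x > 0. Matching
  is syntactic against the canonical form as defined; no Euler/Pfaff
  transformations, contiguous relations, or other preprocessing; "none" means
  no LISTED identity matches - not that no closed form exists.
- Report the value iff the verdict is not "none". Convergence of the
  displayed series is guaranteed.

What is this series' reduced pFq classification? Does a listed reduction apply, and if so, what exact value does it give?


First insight: with t_0 = 1, the lower running product (prefactor 1) is a rising factorial.
Consecutive-term ratio: r(k) = (1/2) * 1 / [(k+1)] - rational in k, leading ratio (1/2); with t_0 = 1, classification follows.

Classification (C = 1): 0F0 with upper {-}, lower {-}, argument x = 1/2. Verdict: the exponential series (I5) matches (the 0F0 exponential series at x = 1/2). Exact value: e^(1/2).


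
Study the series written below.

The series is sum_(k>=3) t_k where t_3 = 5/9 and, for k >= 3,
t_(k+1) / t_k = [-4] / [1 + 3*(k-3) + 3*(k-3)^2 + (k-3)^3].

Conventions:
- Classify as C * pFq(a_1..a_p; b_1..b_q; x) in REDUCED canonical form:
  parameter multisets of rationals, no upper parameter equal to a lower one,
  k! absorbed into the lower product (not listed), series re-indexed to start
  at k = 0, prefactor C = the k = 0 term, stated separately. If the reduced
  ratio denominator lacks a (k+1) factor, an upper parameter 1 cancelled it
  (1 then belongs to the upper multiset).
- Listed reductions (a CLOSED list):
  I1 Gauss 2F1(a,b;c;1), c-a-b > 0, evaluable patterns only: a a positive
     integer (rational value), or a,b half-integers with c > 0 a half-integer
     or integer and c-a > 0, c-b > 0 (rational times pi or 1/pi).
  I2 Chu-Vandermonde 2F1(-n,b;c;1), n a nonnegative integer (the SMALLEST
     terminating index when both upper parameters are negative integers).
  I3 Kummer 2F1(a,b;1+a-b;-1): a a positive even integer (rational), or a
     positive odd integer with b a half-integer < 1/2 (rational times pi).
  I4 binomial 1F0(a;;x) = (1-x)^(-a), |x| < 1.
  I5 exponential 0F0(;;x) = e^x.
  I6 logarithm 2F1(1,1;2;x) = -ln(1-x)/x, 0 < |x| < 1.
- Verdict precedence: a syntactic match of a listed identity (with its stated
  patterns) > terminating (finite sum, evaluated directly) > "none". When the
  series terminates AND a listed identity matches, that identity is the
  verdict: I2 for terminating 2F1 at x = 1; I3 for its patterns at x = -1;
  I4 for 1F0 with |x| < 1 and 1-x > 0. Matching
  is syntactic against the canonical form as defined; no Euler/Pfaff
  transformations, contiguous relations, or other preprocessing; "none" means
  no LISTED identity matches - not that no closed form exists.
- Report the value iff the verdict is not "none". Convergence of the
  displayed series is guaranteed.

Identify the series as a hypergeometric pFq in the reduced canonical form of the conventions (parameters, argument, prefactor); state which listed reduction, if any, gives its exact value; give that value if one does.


x = -4 here; the reduced form reads 0F2, upper {-}, lower {1, 1}, C = 5/9. Verdict: none (x = -4): each listed identity misses the multisets {-} ; {1, 1}.

First insight: t_0 = 5/9 here, and roots of the ratio polynomials (C = 5/9, x = -4) are the negated parameters.
Ratio: r(k) = (-4) * 1 / [(k+1) (k+1) (k+1)] - rational; roots negated = parameters, x = (-4), C = 5/9.


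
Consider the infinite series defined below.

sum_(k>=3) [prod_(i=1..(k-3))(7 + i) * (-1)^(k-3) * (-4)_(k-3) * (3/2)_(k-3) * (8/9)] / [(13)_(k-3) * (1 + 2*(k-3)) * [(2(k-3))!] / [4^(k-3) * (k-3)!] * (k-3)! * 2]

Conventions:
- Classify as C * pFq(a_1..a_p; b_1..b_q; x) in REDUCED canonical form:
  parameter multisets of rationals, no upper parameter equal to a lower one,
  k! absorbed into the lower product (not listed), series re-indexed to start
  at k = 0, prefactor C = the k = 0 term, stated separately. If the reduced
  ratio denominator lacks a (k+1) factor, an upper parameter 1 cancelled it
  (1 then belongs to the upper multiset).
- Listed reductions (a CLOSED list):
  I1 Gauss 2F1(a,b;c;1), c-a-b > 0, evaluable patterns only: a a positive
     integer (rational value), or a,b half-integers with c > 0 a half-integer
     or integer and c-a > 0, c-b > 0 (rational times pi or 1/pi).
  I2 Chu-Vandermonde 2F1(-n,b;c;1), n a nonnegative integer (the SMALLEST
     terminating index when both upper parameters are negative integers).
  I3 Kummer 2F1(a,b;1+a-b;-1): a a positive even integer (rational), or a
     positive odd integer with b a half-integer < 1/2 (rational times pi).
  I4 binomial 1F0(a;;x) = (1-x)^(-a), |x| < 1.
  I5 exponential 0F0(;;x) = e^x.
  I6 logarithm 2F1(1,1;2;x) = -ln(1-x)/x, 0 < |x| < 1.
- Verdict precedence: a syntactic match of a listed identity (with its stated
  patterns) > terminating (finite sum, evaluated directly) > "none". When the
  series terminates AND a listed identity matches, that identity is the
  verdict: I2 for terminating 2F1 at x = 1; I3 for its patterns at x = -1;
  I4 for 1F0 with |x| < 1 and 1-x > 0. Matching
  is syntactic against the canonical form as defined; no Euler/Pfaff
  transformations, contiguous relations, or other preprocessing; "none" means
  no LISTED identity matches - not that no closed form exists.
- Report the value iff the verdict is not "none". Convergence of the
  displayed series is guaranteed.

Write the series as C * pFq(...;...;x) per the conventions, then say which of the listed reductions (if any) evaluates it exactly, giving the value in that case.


Reduced: x = -1, 2F1, upper = {-4, 8}, lower = {13}, C = 4/9. Verdict: the Kummer evaluation I3 applies (x = -1; c = 13 equals 1+a-b for upper {-4, 8}: listed pattern). Exact value: 22/7.

Structural cue: from the first term 4/9: the lower (2k+1) factor (prefactor 4/9) shifts a half-integer Pochhammer.
Consecutive-term ratio: r(k) = (-1) * (k-4) (k+8) / [(k+13) (k+1)] - rational; roots negated = parameters, x = (-1), C = 4/9.


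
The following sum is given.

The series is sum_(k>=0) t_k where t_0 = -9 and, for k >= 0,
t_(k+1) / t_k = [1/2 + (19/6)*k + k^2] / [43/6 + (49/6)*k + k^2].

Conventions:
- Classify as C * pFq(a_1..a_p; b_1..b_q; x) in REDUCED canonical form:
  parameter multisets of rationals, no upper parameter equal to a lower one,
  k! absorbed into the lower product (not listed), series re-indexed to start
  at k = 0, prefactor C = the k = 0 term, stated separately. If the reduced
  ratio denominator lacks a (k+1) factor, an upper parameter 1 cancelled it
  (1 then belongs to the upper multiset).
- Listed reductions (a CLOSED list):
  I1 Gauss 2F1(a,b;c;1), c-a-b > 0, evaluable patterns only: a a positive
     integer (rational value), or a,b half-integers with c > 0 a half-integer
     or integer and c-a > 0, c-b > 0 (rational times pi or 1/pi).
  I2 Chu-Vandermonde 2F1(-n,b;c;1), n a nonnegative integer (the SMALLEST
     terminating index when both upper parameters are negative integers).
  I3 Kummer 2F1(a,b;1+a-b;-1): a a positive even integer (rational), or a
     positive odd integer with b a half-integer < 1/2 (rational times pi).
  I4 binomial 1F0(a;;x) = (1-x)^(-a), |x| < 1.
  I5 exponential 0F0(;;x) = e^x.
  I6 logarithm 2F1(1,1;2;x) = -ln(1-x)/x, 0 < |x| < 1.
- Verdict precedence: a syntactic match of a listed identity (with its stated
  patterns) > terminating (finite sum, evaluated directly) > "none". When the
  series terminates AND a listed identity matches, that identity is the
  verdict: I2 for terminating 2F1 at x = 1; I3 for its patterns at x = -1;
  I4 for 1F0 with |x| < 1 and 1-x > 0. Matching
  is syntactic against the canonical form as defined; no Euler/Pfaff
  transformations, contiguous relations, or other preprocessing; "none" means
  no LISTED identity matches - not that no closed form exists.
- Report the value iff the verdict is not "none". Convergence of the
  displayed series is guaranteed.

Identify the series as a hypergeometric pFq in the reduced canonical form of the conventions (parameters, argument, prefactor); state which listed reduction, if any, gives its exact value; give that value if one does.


The series (x = 1) is 2F1: upper {1/6, 3}, lower {43/6}, prefactor -9. Verdict: this is Gauss's theorem (I1) (x = 1: the Gamma ratio telescopes since c-a-b = 4 > 0 and a = 3 in Z>0). Its exact value is -5735/576.

Key step: t_0 being -9, roots of the ratio polynomials (C = -9, x = 1) are the negated parameters.
Term ratio: r(k) = 1 * (k+1/6) (k+3) / [(k+43/6) (k+1)] ; factor over Q: parameters, x = 1, and C = -9.


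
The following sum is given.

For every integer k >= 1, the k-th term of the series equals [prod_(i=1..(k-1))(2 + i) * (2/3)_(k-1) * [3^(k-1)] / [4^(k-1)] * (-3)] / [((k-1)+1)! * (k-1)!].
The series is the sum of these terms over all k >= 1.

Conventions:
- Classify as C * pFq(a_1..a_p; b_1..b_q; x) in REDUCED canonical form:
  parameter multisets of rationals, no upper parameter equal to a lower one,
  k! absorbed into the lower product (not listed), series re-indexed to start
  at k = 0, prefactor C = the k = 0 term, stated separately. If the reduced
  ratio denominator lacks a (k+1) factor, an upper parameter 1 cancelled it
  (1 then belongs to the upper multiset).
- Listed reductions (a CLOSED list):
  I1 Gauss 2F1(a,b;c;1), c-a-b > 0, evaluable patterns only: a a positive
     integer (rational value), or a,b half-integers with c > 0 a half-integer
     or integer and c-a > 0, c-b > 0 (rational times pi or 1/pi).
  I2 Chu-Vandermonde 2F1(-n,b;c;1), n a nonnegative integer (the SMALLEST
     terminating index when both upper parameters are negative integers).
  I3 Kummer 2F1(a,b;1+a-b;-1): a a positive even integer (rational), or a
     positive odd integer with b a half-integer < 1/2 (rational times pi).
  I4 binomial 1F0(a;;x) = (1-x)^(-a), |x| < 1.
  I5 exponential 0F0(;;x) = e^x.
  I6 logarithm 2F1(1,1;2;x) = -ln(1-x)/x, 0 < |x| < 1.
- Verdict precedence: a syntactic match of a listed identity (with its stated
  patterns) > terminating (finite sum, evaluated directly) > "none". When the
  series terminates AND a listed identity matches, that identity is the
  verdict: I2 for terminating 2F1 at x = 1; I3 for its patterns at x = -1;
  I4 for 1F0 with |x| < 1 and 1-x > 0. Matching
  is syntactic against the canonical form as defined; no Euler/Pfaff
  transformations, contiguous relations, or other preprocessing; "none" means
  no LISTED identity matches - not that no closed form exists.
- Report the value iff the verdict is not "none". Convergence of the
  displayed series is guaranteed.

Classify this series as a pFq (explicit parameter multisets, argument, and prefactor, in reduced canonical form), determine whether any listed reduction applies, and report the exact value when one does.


The tell: x = (3/4) and the running product (C = -3, x = 3/4) telescopes to a rising factorial.
Adjacent-term ratio: r(k) = (3/4) * (k+2/3) (k+3) / [(k+2) (k+1)] - poly over poly, x = (3/4) from leading terms; C = -3 at k = 0.

With C = -3: the canonical form is 2F1(2/3, 3; 2; 3/4). Verdict: no listed reduction: x = 3/4 and upper {2/3, 3} fail every I1-I6 pattern.


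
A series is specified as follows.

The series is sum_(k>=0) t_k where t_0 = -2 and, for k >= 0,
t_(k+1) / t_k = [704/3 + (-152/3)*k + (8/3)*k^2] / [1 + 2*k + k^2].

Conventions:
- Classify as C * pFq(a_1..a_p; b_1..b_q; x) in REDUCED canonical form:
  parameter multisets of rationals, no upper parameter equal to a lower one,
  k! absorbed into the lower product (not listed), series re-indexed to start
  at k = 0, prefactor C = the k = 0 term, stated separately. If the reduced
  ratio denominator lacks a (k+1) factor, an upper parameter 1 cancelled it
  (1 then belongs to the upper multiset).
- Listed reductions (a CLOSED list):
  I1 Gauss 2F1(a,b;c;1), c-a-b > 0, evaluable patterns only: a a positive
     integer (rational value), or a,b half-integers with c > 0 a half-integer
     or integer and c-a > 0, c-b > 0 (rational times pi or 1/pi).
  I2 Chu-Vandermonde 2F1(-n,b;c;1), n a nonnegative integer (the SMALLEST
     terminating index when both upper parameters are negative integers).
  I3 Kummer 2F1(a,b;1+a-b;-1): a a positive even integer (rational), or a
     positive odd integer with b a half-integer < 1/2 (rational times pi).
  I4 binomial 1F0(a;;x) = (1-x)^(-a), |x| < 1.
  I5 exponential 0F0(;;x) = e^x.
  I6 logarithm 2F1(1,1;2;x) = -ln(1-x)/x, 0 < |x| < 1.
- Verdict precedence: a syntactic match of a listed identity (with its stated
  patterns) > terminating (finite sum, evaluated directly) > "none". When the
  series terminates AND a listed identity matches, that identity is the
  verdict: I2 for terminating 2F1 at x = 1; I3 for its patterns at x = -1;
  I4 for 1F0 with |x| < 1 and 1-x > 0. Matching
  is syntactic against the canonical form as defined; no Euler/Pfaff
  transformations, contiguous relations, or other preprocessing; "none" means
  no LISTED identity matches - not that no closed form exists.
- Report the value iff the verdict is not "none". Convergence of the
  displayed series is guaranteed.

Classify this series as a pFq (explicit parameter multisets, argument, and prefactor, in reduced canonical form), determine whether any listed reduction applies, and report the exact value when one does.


This is -2 * 2F1(-11, -8; 1; 8/3) in reduced canonical form. Verdict: terminating at k = 8: the factor (-8)_k kills every later term; summing the 9 survivors is exact. Value: -54449635478/2187.

Key step: with t_0 = -2, the expanded ratio factors over Q; C = -2, x = 8/3, roots give parameters.
Adjacent-term ratio: r(k) = (8/3) * (k-11) (k-8) / [(k+1) (k+1)] - rational in k. x = (8/3); t_0 = -2; negate the roots.


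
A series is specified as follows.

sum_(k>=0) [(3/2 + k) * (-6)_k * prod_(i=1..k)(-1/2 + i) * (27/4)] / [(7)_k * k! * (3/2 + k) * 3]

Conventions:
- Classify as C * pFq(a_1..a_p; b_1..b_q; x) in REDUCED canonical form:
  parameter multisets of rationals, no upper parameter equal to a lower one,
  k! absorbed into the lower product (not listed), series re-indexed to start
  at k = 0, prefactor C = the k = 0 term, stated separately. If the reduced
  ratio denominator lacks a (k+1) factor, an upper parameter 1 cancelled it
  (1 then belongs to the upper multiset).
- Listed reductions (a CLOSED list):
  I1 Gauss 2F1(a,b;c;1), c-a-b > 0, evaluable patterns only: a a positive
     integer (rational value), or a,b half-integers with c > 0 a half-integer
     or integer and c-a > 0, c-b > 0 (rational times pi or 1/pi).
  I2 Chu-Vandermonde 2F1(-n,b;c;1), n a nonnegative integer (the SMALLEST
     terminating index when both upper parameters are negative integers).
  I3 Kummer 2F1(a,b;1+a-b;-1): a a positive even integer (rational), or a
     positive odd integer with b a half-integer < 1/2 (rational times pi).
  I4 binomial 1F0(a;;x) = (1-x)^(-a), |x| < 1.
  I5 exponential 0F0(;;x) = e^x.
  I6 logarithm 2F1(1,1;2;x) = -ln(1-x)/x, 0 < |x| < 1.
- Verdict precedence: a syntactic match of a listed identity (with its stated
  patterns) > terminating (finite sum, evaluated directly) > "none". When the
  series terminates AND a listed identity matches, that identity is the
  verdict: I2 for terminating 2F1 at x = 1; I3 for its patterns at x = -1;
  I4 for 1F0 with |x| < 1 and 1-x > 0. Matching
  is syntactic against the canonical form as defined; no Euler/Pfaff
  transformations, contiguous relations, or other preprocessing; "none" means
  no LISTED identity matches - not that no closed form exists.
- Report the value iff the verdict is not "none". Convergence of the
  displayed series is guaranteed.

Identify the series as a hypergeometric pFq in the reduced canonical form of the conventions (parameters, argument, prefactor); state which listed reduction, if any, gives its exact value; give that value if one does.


First insight: from the first term 9/4: k + 3/2 divides numerator and denominator alike; C = 9/4 after cancelling.
Ratio: r(k) = 1 * (k-6) (k+1/2) / [(k+7) (k+1)] - rational in k. x = 1; t_0 = 9/4; negate the roots.

With C = 9/4: the canonical form is 2F1(-6, 1/2; 7; 1). Verdict (x = 1): the Chu-Vandermonde identity I2 applies (terminating 2F1 at x = 1 with n = 6, b = 1/2, c = 7). Its exact value is 289731/180224.


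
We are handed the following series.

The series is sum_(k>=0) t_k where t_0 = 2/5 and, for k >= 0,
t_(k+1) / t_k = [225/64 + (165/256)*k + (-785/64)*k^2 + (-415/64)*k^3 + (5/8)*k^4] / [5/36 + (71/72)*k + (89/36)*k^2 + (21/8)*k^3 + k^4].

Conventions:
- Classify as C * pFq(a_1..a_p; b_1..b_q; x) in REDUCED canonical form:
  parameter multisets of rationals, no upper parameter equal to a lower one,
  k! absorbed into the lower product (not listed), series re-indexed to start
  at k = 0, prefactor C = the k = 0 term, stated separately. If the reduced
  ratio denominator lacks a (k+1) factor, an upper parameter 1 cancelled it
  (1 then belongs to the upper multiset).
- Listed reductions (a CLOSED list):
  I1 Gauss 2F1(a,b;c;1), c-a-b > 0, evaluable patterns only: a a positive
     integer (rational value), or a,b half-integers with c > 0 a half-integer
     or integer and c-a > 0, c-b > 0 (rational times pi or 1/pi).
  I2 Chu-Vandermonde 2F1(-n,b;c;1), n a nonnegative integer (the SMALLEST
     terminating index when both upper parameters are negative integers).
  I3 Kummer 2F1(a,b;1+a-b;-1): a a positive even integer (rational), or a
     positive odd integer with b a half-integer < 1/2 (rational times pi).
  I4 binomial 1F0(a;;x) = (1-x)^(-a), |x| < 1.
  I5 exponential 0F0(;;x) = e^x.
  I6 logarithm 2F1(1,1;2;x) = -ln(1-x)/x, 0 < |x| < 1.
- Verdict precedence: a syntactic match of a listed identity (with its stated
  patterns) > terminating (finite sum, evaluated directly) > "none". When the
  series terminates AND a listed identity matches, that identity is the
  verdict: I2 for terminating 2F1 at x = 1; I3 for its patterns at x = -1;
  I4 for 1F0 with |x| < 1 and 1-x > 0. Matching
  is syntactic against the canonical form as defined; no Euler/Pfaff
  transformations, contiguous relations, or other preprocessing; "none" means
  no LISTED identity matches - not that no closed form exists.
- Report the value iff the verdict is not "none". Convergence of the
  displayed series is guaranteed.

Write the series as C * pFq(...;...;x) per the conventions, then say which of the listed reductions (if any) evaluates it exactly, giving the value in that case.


The series (x = 5/8) is 3F2: upper {-12, -1/2, 3/2}, lower {1/3, 2/3}, prefactor 2/5. Verdict: terminating (-12 upstairs). 13 nonzero terms in all; added directly. Hence: 18135291383082197092221420421645733/4198489262557956623329317009489920.

The tell: with t_0 = 2/5, the expanded ratio factors over Q; prefactor 2/5, roots give parameters.
Consecutive-term ratio: r(k) = (5/8) * (k-12) (k-1/2) (k+3/2) / [(k+1/3) (k+2/3) (k+1)] - poly over poly, x = (5/8) from leading terms; C = 2/5 at k = 0.


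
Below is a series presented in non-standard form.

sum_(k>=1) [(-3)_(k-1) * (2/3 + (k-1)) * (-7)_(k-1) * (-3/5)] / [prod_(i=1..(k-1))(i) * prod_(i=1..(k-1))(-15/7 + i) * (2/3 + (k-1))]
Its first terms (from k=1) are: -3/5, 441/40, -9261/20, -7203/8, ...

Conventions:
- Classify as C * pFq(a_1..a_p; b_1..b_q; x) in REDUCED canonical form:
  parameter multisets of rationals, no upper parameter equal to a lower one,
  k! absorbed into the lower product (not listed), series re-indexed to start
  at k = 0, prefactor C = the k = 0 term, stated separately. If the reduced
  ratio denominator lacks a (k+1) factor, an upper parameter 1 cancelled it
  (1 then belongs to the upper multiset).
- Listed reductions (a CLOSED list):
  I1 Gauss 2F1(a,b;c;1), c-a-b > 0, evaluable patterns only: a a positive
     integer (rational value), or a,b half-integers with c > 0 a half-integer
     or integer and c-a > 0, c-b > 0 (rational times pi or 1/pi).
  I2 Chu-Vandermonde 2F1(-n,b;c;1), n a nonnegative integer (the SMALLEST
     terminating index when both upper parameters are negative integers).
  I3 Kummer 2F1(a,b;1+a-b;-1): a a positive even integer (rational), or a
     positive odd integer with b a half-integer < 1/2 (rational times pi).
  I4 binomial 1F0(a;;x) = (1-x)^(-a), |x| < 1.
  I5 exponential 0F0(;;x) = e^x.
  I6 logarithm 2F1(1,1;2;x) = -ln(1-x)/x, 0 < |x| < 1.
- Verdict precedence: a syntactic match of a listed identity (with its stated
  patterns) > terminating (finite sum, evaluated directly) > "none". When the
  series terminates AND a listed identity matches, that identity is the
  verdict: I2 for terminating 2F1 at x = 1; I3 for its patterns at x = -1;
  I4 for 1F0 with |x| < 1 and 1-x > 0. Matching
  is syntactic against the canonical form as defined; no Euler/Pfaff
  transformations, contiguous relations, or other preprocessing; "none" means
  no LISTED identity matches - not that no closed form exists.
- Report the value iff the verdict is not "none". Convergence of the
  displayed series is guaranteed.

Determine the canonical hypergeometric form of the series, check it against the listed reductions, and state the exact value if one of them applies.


With C = -3/5: the canonical form is 2F1(-7, -3; -8/7; 1). Verdict: Vandermonde's identity (I2) applies (terminating 2F1 at x = 1 with n = 3, b = -7, c = -8/7). Sum: -1353.

First insight: with t_0 = -3/5, the product of the first k integers (C = -3/5, x = 1) is k!.
Adjacent-term ratio: r(k) = 1 * (k-7) (k-3) / [(k-8/7) (k+1)] - poly over poly, x = 1 from leading terms; C = -3/5 at k = 0.


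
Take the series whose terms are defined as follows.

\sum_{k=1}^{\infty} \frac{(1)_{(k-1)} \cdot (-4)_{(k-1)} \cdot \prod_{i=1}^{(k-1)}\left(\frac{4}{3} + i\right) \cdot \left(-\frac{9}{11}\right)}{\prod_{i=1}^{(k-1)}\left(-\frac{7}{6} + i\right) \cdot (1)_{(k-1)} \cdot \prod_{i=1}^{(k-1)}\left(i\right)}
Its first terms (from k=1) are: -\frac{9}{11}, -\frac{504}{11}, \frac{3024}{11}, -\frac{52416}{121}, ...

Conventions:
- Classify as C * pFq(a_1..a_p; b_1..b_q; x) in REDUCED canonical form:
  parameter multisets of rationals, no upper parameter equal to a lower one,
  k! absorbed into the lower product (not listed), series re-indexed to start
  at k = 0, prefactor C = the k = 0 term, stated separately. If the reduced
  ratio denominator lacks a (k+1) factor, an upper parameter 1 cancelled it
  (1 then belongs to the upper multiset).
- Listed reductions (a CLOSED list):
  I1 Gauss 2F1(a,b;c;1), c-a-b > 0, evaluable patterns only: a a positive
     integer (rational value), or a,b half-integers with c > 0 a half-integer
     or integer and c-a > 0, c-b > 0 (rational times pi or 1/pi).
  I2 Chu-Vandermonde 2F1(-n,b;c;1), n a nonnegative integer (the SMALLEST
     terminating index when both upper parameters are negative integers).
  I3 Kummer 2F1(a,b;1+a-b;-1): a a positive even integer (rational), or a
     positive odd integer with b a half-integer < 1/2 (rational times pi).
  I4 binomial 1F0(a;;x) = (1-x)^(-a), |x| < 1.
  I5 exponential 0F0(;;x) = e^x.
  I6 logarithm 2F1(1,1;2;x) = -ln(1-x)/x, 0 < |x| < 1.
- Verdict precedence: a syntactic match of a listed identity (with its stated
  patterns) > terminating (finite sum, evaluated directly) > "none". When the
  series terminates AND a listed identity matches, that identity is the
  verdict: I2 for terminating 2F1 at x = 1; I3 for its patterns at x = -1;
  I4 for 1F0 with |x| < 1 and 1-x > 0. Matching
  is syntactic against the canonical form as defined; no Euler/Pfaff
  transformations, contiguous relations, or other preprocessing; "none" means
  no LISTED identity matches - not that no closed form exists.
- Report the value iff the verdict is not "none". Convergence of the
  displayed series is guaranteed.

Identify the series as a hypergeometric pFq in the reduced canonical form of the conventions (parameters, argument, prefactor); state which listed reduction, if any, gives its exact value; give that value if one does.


With C = -\frac{9}{11}: the canonical form is 2F1(-4, \frac{7}{3}; -\frac{1}{6}; 1). Verdict: the Chu-Vandermonde identity I2 applies (terminating 2F1 at x = 1 with n = 4, b = 7/3, c = -\frac{1}{6}). Hence: -\frac{2187}{2057}.

Key observation: x = 1 and the lower running product (prefactor -9/11) is a rising factorial.
Adjacent-term ratio: r(k) = 1 * (k-4) (k+\frac{7}{3}) / [(k-\frac{1}{6}) (k+1)] - poly over poly, x = 1 from leading terms; C = -\frac{9}{11} at k = 0.


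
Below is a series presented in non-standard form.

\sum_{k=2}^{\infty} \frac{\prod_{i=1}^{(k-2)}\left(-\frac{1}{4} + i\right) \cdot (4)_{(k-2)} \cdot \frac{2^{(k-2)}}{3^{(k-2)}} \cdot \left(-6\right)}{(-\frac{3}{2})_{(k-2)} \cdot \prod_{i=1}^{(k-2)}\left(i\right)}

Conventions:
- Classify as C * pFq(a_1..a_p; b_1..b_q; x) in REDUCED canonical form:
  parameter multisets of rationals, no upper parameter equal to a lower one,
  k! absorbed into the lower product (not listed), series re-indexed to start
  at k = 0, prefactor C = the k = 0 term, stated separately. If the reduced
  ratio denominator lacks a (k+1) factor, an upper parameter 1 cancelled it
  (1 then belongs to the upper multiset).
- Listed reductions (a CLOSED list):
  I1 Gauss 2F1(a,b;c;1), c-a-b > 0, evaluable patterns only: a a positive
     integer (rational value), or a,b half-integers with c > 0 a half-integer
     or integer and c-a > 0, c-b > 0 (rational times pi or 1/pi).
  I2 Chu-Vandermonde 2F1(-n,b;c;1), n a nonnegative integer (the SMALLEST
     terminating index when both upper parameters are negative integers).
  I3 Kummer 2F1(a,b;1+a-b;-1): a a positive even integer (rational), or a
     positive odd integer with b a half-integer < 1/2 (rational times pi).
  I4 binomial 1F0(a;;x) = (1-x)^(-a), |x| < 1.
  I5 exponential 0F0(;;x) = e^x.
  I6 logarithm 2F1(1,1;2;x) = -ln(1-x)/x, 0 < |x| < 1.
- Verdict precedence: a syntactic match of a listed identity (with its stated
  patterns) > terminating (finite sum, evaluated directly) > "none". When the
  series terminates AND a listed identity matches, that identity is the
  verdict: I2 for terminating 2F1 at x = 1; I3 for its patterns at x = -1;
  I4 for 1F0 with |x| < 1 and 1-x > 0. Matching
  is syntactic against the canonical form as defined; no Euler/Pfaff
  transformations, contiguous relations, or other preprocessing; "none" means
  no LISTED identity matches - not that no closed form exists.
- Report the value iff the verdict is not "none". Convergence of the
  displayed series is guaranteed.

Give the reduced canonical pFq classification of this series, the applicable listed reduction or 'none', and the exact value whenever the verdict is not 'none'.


Structural cue: x = \frac{2}{3} and the running product (C = -6) telescopes to a rising factorial.
Adjacent-term ratio: r(k) = \frac{2}{3} * (k+\frac{3}{4}) (k+4) / [(k-\frac{3}{2}) (k+1)] - poly over poly, x = \frac{2}{3} from leading terms; C = -6 at k = 0.

The series (x = \frac{2}{3}) is 2F1: upper {\frac{3}{4}, 4}, lower {-\frac{3}{2}}, prefactor -6. Verdict: none - this 2F1 at x = \frac{2}{3} matches no listed pattern, and upper {\frac{3}{4}, 4} holds no stopper.
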